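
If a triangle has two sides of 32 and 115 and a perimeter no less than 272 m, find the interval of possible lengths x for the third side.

Triangle inequality alone gives 83 < x < 147.
The perimeter condition gives x ≥ 272 − 32 − 115 = 125.
Intersecting the two: 125 ≤ x < 147.

125 ≤ x < 147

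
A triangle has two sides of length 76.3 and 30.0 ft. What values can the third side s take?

46.3 < s < 106.3

By the triangle inequality, s must be less than 76.3 + 30.0 = 106.3 and greater than |76.3 − 30.0| = 46.3.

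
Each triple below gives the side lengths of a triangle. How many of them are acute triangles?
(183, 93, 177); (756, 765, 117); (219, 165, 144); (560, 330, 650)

(183,93,177): 93²+177² = 39978 > 33489 = 183² → acute
(756,765,117): 117²+756² = 585225 = 765² → right
(219,165,144): 144²+165² = 47961 = 219² → right
(560,330,650): 330²+560² = 422500 = 650² → right
1 of the 4 is acute.

1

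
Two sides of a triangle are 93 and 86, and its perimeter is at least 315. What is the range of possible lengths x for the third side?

136 ≤ x < 179

Triangle inequality alone gives 7 < x < 179.
The perimeter condition gives x ≥ 315 − 93 − 86 = 136.
Intersecting the two: 136 ≤ x < 179.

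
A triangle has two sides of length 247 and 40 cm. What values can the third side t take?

207 < t < 287

By the triangle inequality, t must be less than 247 + 40 = 287 and greater than |247 − 40| = 207.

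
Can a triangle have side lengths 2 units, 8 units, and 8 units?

The longest side is 8, and the other two sum to 10.
Since 10 > 8, the triangle inequality holds.

Yes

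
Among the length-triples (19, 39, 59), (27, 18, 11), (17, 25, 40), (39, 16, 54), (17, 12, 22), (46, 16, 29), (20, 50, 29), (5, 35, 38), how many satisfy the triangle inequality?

(19,39,59): 19+39 ≤ 59 → not valid
(11,18,27): 11+18 > 27 → valid
(17,25,40): 17+25 > 40 → valid
(16,39,54): 16+39 > 54 → valid
(12,17,22): 12+17 > 22 → valid
(16,29,46): 16+29 ≤ 46 → not valid
(20,29,50): 20+29 ≤ 50 → not valid
(5,35,38): 5+35 > 38 → valid
5 of the 8 triples form a triangle.

5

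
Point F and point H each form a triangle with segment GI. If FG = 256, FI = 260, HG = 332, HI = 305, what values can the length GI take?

From triangle FGI: |256 − 260| < GI < 256 + 260, i.e. 4 < GI < 516.
From triangle HGI: 27 < GI < 637.
Both must hold, so GI lies in the intersection.

27 < GI < 516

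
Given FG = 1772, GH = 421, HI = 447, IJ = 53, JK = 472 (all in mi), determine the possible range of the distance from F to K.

The maximum is all hops collinear in one direction: 1772 + 421 + 447 + 53 + 472 = 3165.
The longest hop is 1772; the others sum to 1393. Folding the others back against it leaves at least 1772 − 1393 = 379.

379 ≤ FK ≤ 3165 mi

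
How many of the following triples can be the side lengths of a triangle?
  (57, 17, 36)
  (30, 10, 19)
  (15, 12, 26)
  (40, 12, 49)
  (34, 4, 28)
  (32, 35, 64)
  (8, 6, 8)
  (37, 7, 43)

(17,36,57): 17+36 ≤ 57 → not valid
(10,19,30): 10+19 ≤ 30 → not valid
(12,15,26): 12+15 > 26 → valid
(12,40,49): 12+40 > 49 → valid
(4,28,34): 4+28 ≤ 34 → not valid
(32,35,64): 32+35 > 64 → valid
(6,8,8): 6+8 > 8 → valid
(7,37,43): 7+37 > 43 → valid
5 of the 8 triples form a triangle.

5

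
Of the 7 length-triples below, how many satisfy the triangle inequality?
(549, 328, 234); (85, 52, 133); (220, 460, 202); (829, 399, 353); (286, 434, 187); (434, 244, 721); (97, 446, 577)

3

(234,328,549): 234+328 > 549 → valid
(52,85,133): 52+85 > 133 → valid
(202,220,460): 202+220 ≤ 460 → not valid
(353,399,829): 353+399 ≤ 829 → not valid
(187,286,434): 187+286 > 434 → valid
(244,434,721): 244+434 ≤ 721 → not valid
(97,446,577): 97+446 ≤ 577 → not valid
3 of the 7 triples form a triangle.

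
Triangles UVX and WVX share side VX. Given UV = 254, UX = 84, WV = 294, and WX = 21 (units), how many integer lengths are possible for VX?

41

From triangle UVX: 170 < VX < 338.
From triangle WVX: 273 < VX < 315.
Intersection: 273 < VX < 315, so integers 274 through 314: 41 values.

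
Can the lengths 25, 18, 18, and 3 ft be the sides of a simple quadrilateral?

A quadrilateral exists iff every side is shorter than the sum of the others — equivalently, the longest side is less than the sum of the rest.
Longest side 25 < 39 (sum of the remaining 3), so yes.

Yes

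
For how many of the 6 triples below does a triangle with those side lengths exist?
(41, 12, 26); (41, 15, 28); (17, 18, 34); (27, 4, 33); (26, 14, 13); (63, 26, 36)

(12,26,41): 12+26 ≤ 41 → not valid
(15,28,41): 15+28 > 41 → valid
(17,18,34): 17+18 > 34 → valid
(4,27,33): 4+27 ≤ 33 → not valid
(13,14,26): 13+14 > 26 → valid
(26,36,63): 26+36 ≤ 63 → not valid
3 of the 6 triples form a triangle.

3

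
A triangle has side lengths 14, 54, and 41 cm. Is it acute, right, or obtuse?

Compare the square of the longest side to the sum of squares of the other two: 14² + 41² = 1877 < 2916 = 54².

obtuse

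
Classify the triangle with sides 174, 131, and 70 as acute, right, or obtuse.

Compare the square of the longest side to the sum of squares of the other two: 70² + 131² = 22061 < 30276 = 174².

obtuse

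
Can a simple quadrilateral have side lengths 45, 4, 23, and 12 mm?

No

For a quadrilateral, each side must be shorter than the sum of the others.
Here the longest side is 45, but the remaining 3 sides sum to only 39.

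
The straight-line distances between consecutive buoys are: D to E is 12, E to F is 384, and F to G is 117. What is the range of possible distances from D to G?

255 ≤ DG ≤ 513

The maximum is all hops collinear in one direction: 12 + 384 + 117 = 513.
The longest hop is 384; the others sum to 129. Folding the others back against it leaves at least 384 − 129 = 255.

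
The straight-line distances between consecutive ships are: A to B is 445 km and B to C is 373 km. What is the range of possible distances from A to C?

By the triangle inequality, |445 − 373| ≤ AC ≤ 445 + 373.

72 ≤ AC ≤ 818 km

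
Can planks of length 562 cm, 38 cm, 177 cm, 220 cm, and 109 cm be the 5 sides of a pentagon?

No

For a pentagon, each side must be shorter than the sum of the others.
Here the longest side is 562, but the remaining 4 sides sum to only 544.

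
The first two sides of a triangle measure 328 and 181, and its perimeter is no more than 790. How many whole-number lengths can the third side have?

Triangle inequality: 147 < x < 509. Perimeter ≤ 790 gives x ≤ 790 − 328 − 181 = 281.
So 147 < x ≤ 281; integers 148 through 281: 134 values.

134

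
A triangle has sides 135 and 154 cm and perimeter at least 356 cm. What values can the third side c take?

Triangle inequality alone gives 19 < c < 289.
The perimeter condition gives c ≥ 356 − 135 − 154 = 67.
Intersecting the two: 67 ≤ c < 289.

67 ≤ c < 289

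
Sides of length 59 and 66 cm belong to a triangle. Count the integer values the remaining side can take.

The third side lies in the open interval (7, 125).
Integers from 8 to 124 inclusive: 124 − 8 + 1 = 117.

117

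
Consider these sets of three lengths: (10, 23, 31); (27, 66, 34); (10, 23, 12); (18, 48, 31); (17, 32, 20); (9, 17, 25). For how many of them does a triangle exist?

4

(10,23,31): 10+23 > 31 → valid
(27,34,66): 27+34 ≤ 66 → not valid
(10,12,23): 10+12 ≤ 23 → not valid
(18,31,48): 18+31 > 48 → valid
(17,20,32): 17+20 > 32 → valid
(9,17,25): 9+17 > 25 → valid
4 of the 6 triples form a triangle.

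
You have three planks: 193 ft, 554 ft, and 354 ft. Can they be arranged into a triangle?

The longest side is 554, but the other two sum to only 547.
547 < 554, so the triangle inequality fails.

No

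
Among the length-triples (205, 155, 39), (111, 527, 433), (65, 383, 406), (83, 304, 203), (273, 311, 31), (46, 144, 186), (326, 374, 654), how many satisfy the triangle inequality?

4

(39,155,205): 39+155 ≤ 205 → not valid
(111,433,527): 111+433 > 527 → valid
(65,383,406): 65+383 > 406 → valid
(83,203,304): 83+203 ≤ 304 → not valid
(31,273,311): 31+273 ≤ 311 → not valid
(46,144,186): 46+144 > 186 → valid
(326,374,654): 326+374 > 654 → valid
4 of the 7 triples form a triangle.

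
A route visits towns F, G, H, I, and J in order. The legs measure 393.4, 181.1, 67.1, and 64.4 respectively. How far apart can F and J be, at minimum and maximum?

The maximum is all hops collinear in one direction: 393.4 + 181.1 + 67.1 + 64.4 = 706.0.
The longest hop is 393.4; the others sum to 312.6. Folding the others back against it leaves at least 393.4 − 312.6 = 80.8.

80.8 ≤ FJ ≤ 706.0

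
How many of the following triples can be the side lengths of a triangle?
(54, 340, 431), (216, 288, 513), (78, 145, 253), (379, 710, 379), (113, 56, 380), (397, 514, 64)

1

(54,340,431): 54+340 ≤ 431 → not valid
(216,288,513): 216+288 ≤ 513 → not valid
(78,145,253): 78+145 ≤ 253 → not valid
(379,379,710): 379+379 > 710 → valid
(56,113,380): 56+113 ≤ 380 → not valid
(64,397,514): 64+397 ≤ 514 → not valid
1 of the 6 triples forms a triangle.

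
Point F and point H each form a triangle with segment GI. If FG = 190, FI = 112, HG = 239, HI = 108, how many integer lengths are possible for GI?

170

From triangle FGI: 78 < GI < 302.
From triangle HGI: 131 < GI < 347.
Intersection: 131 < GI < 302, so integers 132 through 301: 170 values.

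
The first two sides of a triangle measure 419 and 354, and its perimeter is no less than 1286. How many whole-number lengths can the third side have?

Triangle inequality: 65 < x < 773. Perimeter ≥ 1286 gives x ≥ 1286 − 419 − 354 = 513.
So 513 ≤ x < 773; integers 513 through 772: 260 values.

260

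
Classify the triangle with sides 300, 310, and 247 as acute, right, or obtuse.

acute

Compare the square of the longest side to the sum of squares of the other two: 247² + 300² = 151009 > 96100 = 310².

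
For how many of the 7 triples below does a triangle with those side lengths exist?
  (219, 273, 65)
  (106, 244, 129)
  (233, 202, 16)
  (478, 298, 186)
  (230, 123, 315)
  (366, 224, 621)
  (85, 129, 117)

(65,219,273): 65+219 > 273 → valid
(106,129,244): 106+129 ≤ 244 → not valid
(16,202,233): 16+202 ≤ 233 → not valid
(186,298,478): 186+298 > 478 → valid
(123,230,315): 123+230 > 315 → valid
(224,366,621): 224+366 ≤ 621 → not valid
(85,117,129): 85+117 > 129 → valid
4 of the 7 triples form a triangle.

4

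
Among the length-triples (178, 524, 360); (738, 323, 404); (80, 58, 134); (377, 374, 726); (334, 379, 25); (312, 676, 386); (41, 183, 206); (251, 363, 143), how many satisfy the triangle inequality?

(178,360,524): 178+360 > 524 → valid
(323,404,738): 323+404 ≤ 738 → not valid
(58,80,134): 58+80 > 134 → valid
(374,377,726): 374+377 > 726 → valid
(25,334,379): 25+334 ≤ 379 → not valid
(312,386,676): 312+386 > 676 → valid
(41,183,206): 41+183 > 206 → valid
(143,251,363): 143+251 > 363 → valid
6 of the 8 triples form a triangle.

6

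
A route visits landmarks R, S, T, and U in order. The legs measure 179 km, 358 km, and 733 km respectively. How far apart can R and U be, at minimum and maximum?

The maximum is all hops collinear in one direction: 179 + 358 + 733 = 1270.
The longest hop is 733; the others sum to 537. Folding the others back against it leaves at least 733 − 537 = 196.

196 ≤ RU ≤ 1270 km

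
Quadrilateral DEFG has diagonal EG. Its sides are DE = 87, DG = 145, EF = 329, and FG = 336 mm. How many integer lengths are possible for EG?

From triangle DEG: 58 < EG < 232.
From triangle FEG: 7 < EG < 665.
Intersection: 58 < EG < 232, so integers 59 through 231: 173 values.

173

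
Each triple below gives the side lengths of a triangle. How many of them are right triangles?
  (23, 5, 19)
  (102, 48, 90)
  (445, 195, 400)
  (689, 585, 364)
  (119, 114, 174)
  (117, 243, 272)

3

(23,5,19): 5²+19² = 386 < 529 = 23² → obtuse
(102,48,90): 48²+90² = 10404 = 102² → right
(445,195,400): 195²+400² = 198025 = 445² → right
(689,585,364): 364²+585² = 474721 = 689² → right
(119,114,174): 114²+119² = 27157 < 30276 = 174² → obtuse
(117,243,272): 117²+243² = 72738 < 73984 = 272² → obtuse
3 of the 6 are right.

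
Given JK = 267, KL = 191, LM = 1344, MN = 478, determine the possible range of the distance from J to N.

The maximum is all hops collinear in one direction: 267 + 191 + 1344 + 478 = 2280.
The longest hop is 1344; the others sum to 936. Folding the others back against it leaves at least 1344 − 936 = 408.

408 ≤ JN ≤ 2280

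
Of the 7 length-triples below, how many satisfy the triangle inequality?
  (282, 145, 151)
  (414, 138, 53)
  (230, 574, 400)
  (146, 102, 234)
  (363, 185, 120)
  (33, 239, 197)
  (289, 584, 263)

3

(145,151,282): 145+151 > 282 → valid
(53,138,414): 53+138 ≤ 414 → not valid
(230,400,574): 230+400 > 574 → valid
(102,146,234): 102+146 > 234 → valid
(120,185,363): 120+185 ≤ 363 → not valid
(33,197,239): 33+197 ≤ 239 → not valid
(263,289,584): 263+289 ≤ 584 → not valid
3 of the 7 triples form a triangle.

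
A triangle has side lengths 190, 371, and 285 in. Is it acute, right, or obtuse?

obtuse

Compare the square of the longest side to the sum of squares of the other two: 190² + 285² = 117325 < 137641 = 371².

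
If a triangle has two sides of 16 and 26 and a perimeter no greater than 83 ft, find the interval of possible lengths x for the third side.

10 < x ≤ 41

Triangle inequality alone gives 10 < x < 42.
The perimeter condition gives x ≤ 83 − 16 − 26 = 41.
Intersecting the two: 10 < x ≤ 41.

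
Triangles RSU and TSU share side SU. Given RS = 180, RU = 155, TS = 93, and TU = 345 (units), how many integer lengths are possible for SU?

82

From triangle RSU: 25 < SU < 335.
From triangle TSU: 252 < SU < 438.
Intersection: 252 < SU < 335, so integers 253 through 334: 82 values.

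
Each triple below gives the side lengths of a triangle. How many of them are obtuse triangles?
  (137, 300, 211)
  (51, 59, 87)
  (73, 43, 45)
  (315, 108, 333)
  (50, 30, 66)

(137,300,211): 137²+211² = 63290 < 90000 = 300² → obtuse
(51,59,87): 51²+59² = 6082 < 7569 = 87² → obtuse
(73,43,45): 43²+45² = 3874 < 5329 = 73² → obtuse
(315,108,333): 108²+315² = 110889 = 333² → right
(50,30,66): 30²+50² = 3400 < 4356 = 66² → obtuse
4 of the 5 are obtuse.

4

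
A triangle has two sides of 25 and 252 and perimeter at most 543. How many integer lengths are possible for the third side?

39

Triangle inequality: 227 < x < 277. Perimeter ≤ 543 gives x ≤ 543 − 25 − 252 = 266.
So 227 < x ≤ 266; integers 228 through 266: 39 values.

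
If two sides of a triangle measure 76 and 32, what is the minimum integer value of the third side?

45

The third side must be strictly greater than |76 − 32| = 44.
The smallest integer above 44 is 45.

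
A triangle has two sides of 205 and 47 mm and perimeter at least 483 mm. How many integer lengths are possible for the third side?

Triangle inequality: 158 < x < 252. Perimeter ≥ 483 gives x ≥ 483 − 205 − 47 = 231.
So 231 ≤ x < 252; integers 231 through 251: 21 values.

21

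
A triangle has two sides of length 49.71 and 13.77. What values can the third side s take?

35.94 < s < 63.48

By the triangle inequality, s must be less than 49.71 + 13.77 = 63.48 and greater than |49.71 − 13.77| = 35.94.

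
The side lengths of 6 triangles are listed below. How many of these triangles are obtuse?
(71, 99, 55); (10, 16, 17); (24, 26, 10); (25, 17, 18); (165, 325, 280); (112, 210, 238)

2

(71,99,55): 55²+71² = 8066 < 9801 = 99² → obtuse
(10,16,17): 10²+16² = 356 > 289 = 17² → acute
(24,26,10): 10²+24² = 676 = 26² → right
(25,17,18): 17²+18² = 613 < 625 = 25² → obtuse
(165,325,280): 165²+280² = 105625 = 325² → right
(112,210,238): 112²+210² = 56644 = 238² → right
2 of the 6 are obtuse.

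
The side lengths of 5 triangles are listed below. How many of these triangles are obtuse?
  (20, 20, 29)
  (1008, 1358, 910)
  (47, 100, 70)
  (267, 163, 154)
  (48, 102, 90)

(20,20,29): 20²+20² = 800 < 841 = 29² → obtuse
(1008,1358,910): 910²+1008² = 1844164 = 1358² → right
(47,100,70): 47²+70² = 7109 < 10000 = 100² → obtuse
(267,163,154): 154²+163² = 50285 < 71289 = 267² → obtuse
(48,102,90): 48²+90² = 10404 = 102² → right
3 of the 5 are obtuse.

3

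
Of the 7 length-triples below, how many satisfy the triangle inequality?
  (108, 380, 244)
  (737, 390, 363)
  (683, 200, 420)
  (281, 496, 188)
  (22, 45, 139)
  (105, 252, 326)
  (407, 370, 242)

3

(108,244,380): 108+244 ≤ 380 → not valid
(363,390,737): 363+390 > 737 → valid
(200,420,683): 200+420 ≤ 683 → not valid
(188,281,496): 188+281 ≤ 496 → not valid
(22,45,139): 22+45 ≤ 139 → not valid
(105,252,326): 105+252 > 326 → valid
(242,370,407): 242+370 > 407 → valid
3 of the 7 triples form a triangle.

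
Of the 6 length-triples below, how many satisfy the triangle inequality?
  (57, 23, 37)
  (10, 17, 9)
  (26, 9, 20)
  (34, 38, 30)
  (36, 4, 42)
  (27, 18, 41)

(23,37,57): 23+37 > 57 → valid
(9,10,17): 9+10 > 17 → valid
(9,20,26): 9+20 > 26 → valid
(30,34,38): 30+34 > 38 → valid
(4,36,42): 4+36 ≤ 42 → not valid
(18,27,41): 18+27 > 41 → valid
5 of the 6 triples form a triangle.

5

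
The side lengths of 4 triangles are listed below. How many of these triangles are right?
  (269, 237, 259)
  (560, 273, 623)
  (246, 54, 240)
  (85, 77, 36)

(269,237,259): 237²+259² = 123250 > 72361 = 269² → acute
(560,273,623): 273²+560² = 388129 = 623² → right
(246,54,240): 54²+240² = 60516 = 246² → right
(85,77,36): 36²+77² = 7225 = 85² → right
3 of the 4 are right.

3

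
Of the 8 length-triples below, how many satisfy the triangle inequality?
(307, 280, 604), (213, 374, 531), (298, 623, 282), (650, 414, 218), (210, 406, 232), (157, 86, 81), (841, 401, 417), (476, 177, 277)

(280,307,604): 280+307 ≤ 604 → not valid
(213,374,531): 213+374 > 531 → valid
(282,298,623): 282+298 ≤ 623 → not valid
(218,414,650): 218+414 ≤ 650 → not valid
(210,232,406): 210+232 > 406 → valid
(81,86,157): 81+86 > 157 → valid
(401,417,841): 401+417 ≤ 841 → not valid
(177,277,476): 177+277 ≤ 476 → not valid
3 of the 8 triples form a triangle.

3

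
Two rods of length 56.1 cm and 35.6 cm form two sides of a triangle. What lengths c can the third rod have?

By the triangle inequality, c must be less than 56.1 + 35.6 = 91.7 and greater than |56.1 − 35.6| = 20.5.

20.5 < c < 91.7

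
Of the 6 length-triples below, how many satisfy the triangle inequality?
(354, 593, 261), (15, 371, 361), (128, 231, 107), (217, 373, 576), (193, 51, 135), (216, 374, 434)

(261,354,593): 261+354 > 593 → valid
(15,361,371): 15+361 > 371 → valid
(107,128,231): 107+128 > 231 → valid
(217,373,576): 217+373 > 576 → valid
(51,135,193): 51+135 ≤ 193 → not valid
(216,374,434): 216+374 > 434 → valid
5 of the 6 triples form a triangle.

5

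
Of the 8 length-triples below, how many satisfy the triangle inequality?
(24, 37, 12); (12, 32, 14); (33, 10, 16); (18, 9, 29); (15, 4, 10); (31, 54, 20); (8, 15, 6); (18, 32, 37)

(12,24,37): 12+24 ≤ 37 → not valid
(12,14,32): 12+14 ≤ 32 → not valid
(10,16,33): 10+16 ≤ 33 → not valid
(9,18,29): 9+18 ≤ 29 → not valid
(4,10,15): 4+10 ≤ 15 → not valid
(20,31,54): 20+31 ≤ 54 → not valid
(6,8,15): 6+8 ≤ 15 → not valid
(18,32,37): 18+32 > 37 → valid
1 of the 8 triples forms a triangle.

1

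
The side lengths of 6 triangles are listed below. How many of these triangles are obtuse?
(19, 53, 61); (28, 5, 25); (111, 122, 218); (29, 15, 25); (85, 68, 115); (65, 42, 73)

(19,53,61): 19²+53² = 3170 < 3721 = 61² → obtuse
(28,5,25): 5²+25² = 650 < 784 = 28² → obtuse
(111,122,218): 111²+122² = 27205 < 47524 = 218² → obtuse
(29,15,25): 15²+25² = 850 > 841 = 29² → acute
(85,68,115): 68²+85² = 11849 < 13225 = 115² → obtuse
(65,42,73): 42²+65² = 5989 > 5329 = 73² → acute
4 of the 6 are obtuse.

4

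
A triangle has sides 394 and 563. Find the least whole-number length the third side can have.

170

The third side must be strictly greater than |394 − 563| = 169.
The smallest integer above 169 is 170.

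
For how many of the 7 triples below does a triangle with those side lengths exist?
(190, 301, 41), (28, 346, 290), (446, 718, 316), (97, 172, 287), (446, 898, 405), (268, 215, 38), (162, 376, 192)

(41,190,301): 41+190 ≤ 301 → not valid
(28,290,346): 28+290 ≤ 346 → not valid
(316,446,718): 316+446 > 718 → valid
(97,172,287): 97+172 ≤ 287 → not valid
(405,446,898): 405+446 ≤ 898 → not valid
(38,215,268): 38+215 ≤ 268 → not valid
(162,192,376): 162+192 ≤ 376 → not valid
1 of the 7 triples forms a triangle.

1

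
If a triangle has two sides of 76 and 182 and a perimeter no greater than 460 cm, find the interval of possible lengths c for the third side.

Triangle inequality alone gives 106 < c < 258.
The perimeter condition gives c ≤ 460 − 76 − 182 = 202.
Intersecting the two: 106 < c ≤ 202.

106 < c ≤ 202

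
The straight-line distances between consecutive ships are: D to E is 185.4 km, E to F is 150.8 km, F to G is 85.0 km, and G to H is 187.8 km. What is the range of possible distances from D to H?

The maximum is all hops collinear in one direction: 185.4 + 150.8 + 85.0 + 187.8 = 609.0.
The longest hop is 187.8; the others sum to 421.2. Since 187.8 ≤ 421.2, the path can fold back on itself completely, so the minimum distance is 0.

0 ≤ DH ≤ 609.0 km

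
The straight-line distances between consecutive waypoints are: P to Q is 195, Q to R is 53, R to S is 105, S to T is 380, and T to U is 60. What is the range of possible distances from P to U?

0 ≤ PU ≤ 793

The maximum is all hops collinear in one direction: 195 + 53 + 105 + 380 + 60 = 793.
The longest hop is 380; the others sum to 413. Since 380 ≤ 413, the path can fold back on itself completely, so the minimum distance is 0.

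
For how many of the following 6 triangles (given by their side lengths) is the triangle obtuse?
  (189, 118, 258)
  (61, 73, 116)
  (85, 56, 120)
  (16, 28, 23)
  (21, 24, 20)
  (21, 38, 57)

(189,118,258): 118²+189² = 49645 < 66564 = 258² → obtuse
(61,73,116): 61²+73² = 9050 < 13456 = 116² → obtuse
(85,56,120): 56²+85² = 10361 < 14400 = 120² → obtuse
(16,28,23): 16²+23² = 785 > 784 = 28² → acute
(21,24,20): 20²+21² = 841 > 576 = 24² → acute
(21,38,57): 21²+38² = 1885 < 3249 = 57² → obtuse
4 of the 6 are obtuse.

4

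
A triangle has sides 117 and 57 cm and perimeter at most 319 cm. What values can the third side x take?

60 < x ≤ 145 cm

Triangle inequality alone gives 60 < x < 174.
The perimeter condition gives x ≤ 319 − 117 − 57 = 145.
Intersecting the two: 60 < x ≤ 145.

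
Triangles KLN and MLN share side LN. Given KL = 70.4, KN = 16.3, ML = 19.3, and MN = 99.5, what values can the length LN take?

80.2 < LN < 86.7

From triangle KLN: |70.4 − 16.3| < LN < 70.4 + 16.3, i.e. 54.1 < LN < 86.7.
From triangle MLN: 80.2 < LN < 118.8.
Both must hold, so LN lies in the intersection.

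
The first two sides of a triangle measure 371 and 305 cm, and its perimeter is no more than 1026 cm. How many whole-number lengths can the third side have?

284

Triangle inequality: 66 < x < 676. Perimeter ≤ 1026 gives x ≤ 1026 − 371 − 305 = 350.
So 66 < x ≤ 350; integers 67 through 350: 284 values.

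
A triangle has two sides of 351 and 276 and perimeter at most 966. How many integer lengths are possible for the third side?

264

Triangle inequality: 75 < x < 627. Perimeter ≤ 966 gives x ≤ 966 − 351 − 276 = 339.
So 75 < x ≤ 339; integers 76 through 339: 264 values.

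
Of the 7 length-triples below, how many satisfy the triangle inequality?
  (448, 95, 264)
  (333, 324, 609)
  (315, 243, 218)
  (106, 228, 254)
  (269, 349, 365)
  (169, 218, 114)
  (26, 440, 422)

(95,264,448): 95+264 ≤ 448 → not valid
(324,333,609): 324+333 > 609 → valid
(218,243,315): 218+243 > 315 → valid
(106,228,254): 106+228 > 254 → valid
(269,349,365): 269+349 > 365 → valid
(114,169,218): 114+169 > 218 → valid
(26,422,440): 26+422 > 440 → valid
6 of the 7 triples form a triangle.

6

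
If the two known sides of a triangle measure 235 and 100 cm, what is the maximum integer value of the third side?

334

The third side must be strictly less than 235 + 100 = 335.
The largest integer below 335 is 334.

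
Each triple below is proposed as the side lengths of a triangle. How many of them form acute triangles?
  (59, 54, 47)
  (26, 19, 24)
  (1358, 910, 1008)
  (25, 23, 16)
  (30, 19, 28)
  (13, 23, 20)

(59,54,47): 47²+54² = 5125 > 3481 = 59² → acute
(26,19,24): 19²+24² = 937 > 676 = 26² → acute
(1358,910,1008): 910²+1008² = 1844164 = 1358² → right
(25,23,16): 16²+23² = 785 > 625 = 25² → acute
(30,19,28): 19²+28² = 1145 > 900 = 30² → acute
(13,23,20): 13²+20² = 569 > 529 = 23² → acute
5 of the 6 are acute.

5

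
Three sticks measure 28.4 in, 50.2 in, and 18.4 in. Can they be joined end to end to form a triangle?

No

The longest side is 50.2, but the other two sum to only 46.8.
46.8 < 50.2, so the triangle inequality fails.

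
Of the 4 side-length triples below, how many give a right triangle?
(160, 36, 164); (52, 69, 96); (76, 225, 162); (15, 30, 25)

(160,36,164): 36²+160² = 26896 = 164² → right
(52,69,96): 52²+69² = 7465 < 9216 = 96² → obtuse
(76,225,162): 76²+162² = 32020 < 50625 = 225² → obtuse
(15,30,25): 15²+25² = 850 < 900 = 30² → obtuse
1 of the 4 is right.

1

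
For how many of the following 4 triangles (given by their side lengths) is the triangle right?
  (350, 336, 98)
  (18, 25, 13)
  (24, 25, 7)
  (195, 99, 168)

3

(350,336,98): 98²+336² = 122500 = 350² → right
(18,25,13): 13²+18² = 493 < 625 = 25² → obtuse
(24,25,7): 7²+24² = 625 = 25² → right
(195,99,168): 99²+168² = 38025 = 195² → right
3 of the 4 are right.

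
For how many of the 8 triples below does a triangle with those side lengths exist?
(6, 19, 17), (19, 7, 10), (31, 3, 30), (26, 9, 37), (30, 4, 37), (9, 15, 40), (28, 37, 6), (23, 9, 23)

3

(6,17,19): 6+17 > 19 → valid
(7,10,19): 7+10 ≤ 19 → not valid
(3,30,31): 3+30 > 31 → valid
(9,26,37): 9+26 ≤ 37 → not valid
(4,30,37): 4+30 ≤ 37 → not valid
(9,15,40): 9+15 ≤ 40 → not valid
(6,28,37): 6+28 ≤ 37 → not valid
(9,23,23): 9+23 > 23 → valid
3 of the 8 triples form a triangle.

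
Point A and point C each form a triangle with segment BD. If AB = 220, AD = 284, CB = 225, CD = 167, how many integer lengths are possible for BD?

From triangle ABD: 64 < BD < 504.
From triangle CBD: 58 < BD < 392.
Intersection: 64 < BD < 392, so integers 65 through 391: 327 values.

327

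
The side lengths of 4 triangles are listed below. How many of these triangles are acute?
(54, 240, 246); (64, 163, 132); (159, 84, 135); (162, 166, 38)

1

(54,240,246): 54²+240² = 60516 = 246² → right
(64,163,132): 64²+132² = 21520 < 26569 = 163² → obtuse
(159,84,135): 84²+135² = 25281 = 159² → right
(162,166,38): 38²+162² = 27688 > 27556 = 166² → acute
1 of the 4 is acute.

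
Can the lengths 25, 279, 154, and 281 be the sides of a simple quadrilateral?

A quadrilateral exists iff every side is shorter than the sum of the others — equivalently, the longest side is less than the sum of the rest.
Longest side 281 < 458 (sum of the remaining 3), so yes.

Yes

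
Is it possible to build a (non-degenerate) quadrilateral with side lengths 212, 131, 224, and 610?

No

For a quadrilateral, each side must be shorter than the sum of the others.
Here the longest side is 610, but the remaining 3 sides sum to only 567.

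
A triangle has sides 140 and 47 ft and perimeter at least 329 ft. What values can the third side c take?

Triangle inequality alone gives 93 < c < 187.
The perimeter condition gives c ≥ 329 − 140 − 47 = 142.
Intersecting the two: 142 ≤ c < 187.

142 ≤ c < 187 ft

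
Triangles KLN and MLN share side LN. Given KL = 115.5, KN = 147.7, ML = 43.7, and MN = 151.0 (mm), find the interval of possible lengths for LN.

From triangle KLN: |115.5 − 147.7| < LN < 115.5 + 147.7, i.e. 32.2 < LN < 263.2.
From triangle MLN: 107.3 < LN < 194.7.
Both must hold, so LN lies in the intersection.

107.3 < LN < 194.7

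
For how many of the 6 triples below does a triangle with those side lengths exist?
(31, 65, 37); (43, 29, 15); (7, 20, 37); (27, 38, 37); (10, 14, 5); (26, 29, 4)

(31,37,65): 31+37 > 65 → valid
(15,29,43): 15+29 > 43 → valid
(7,20,37): 7+20 ≤ 37 → not valid
(27,37,38): 27+37 > 38 → valid
(5,10,14): 5+10 > 14 → valid
(4,26,29): 4+26 > 29 → valid
5 of the 6 triples form a triangle.

5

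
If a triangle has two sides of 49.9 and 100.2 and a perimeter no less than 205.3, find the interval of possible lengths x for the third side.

55.2 ≤ x < 150.1

Triangle inequality alone gives 50.3 < x < 150.1.
The perimeter condition gives x ≥ 205.3 − 49.9 − 100.2 = 55.2.
Intersecting the two: 55.2 ≤ x < 150.1.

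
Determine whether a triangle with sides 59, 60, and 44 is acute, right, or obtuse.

acute

Compare the square of the longest side to the sum of squares of the other two: 44² + 59² = 5417 > 3600 = 60².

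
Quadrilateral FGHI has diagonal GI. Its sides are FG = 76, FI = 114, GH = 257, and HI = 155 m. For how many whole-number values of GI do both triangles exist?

87

From triangle FGI: 38 < GI < 190.
From triangle HGI: 102 < GI < 412.
Intersection: 102 < GI < 190, so integers 103 through 189: 87 values.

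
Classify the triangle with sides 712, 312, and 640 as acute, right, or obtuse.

Compare the square of the longest side to the sum of squares of the other two: 312² + 640² = 506944 = 712².

right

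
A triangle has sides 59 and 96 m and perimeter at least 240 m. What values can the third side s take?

Triangle inequality alone gives 37 < s < 155.
The perimeter condition gives s ≥ 240 − 59 − 96 = 85.
Intersecting the two: 85 ≤ s < 155.

85 ≤ s < 155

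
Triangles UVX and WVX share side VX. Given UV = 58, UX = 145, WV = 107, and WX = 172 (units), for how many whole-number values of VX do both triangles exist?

115

From triangle UVX: 87 < VX < 203.
From triangle WVX: 65 < VX < 279.
Intersection: 87 < VX < 203, so integers 88 through 202: 115 values.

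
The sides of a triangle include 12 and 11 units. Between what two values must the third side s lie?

1 < s < 23 (units)

By the triangle inequality, s must be less than 12 + 11 = 23 and greater than |12 − 11| = 1.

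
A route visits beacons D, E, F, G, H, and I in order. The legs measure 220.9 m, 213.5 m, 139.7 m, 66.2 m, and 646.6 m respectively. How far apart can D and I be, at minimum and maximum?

The maximum is all hops collinear in one direction: 220.9 + 213.5 + 139.7 + 66.2 + 646.6 = 1286.9.
The longest hop is 646.6; the others sum to 640.3. Folding the others back against it leaves at least 646.6 − 640.3 = 6.3.

6.3 ≤ DI ≤ 1286.9 m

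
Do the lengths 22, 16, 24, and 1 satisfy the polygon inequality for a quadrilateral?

A quadrilateral exists iff every side is shorter than the sum of the others — equivalently, the longest side is less than the sum of the rest.
Longest side 24 < 39 (sum of the remaining 3), so yes.

Yes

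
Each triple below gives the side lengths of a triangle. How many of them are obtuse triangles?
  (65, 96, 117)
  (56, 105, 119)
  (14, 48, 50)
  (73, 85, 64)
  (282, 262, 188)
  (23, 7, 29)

2

(65,96,117): 65²+96² = 13441 < 13689 = 117² → obtuse
(56,105,119): 56²+105² = 14161 = 119² → right
(14,48,50): 14²+48² = 2500 = 50² → right
(73,85,64): 64²+73² = 9425 > 7225 = 85² → acute
(282,262,188): 188²+262² = 103988 > 79524 = 282² → acute
(23,7,29): 7²+23² = 578 < 841 = 29² → obtuse
2 of the 6 are obtuse.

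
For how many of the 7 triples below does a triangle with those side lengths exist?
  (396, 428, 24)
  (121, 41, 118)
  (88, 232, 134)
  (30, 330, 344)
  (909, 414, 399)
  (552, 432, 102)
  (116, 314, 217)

3

(24,396,428): 24+396 ≤ 428 → not valid
(41,118,121): 41+118 > 121 → valid
(88,134,232): 88+134 ≤ 232 → not valid
(30,330,344): 30+330 > 344 → valid
(399,414,909): 399+414 ≤ 909 → not valid
(102,432,552): 102+432 ≤ 552 → not valid
(116,217,314): 116+217 > 314 → valid
3 of the 7 triples form a triangle.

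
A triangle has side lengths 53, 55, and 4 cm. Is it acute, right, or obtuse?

Compare the square of the longest side to the sum of squares of the other two: 4² + 53² = 2825 < 3025 = 55².

obtuse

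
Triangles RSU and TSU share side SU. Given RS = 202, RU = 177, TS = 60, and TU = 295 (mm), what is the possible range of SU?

235 < SU < 355

From triangle RSU: |202 − 177| < SU < 202 + 177, i.e. 25 < SU < 379.
From triangle TSU: 235 < SU < 355.
Both must hold, so SU lies in the intersection.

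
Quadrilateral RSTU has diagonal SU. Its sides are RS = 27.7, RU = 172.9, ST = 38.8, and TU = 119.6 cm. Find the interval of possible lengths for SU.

From triangle RSU: |27.7 − 172.9| < SU < 27.7 + 172.9, i.e. 145.2 < SU < 200.6.
From triangle TSU: 80.8 < SU < 158.4.
Both must hold, so SU lies in the intersection.

145.2 < SU < 158.4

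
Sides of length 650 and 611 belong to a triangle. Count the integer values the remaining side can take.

The third side lies in the open interval (39, 1261).
Integers from 40 to 1260 inclusive: 1260 − 40 + 1 = 1221.

1221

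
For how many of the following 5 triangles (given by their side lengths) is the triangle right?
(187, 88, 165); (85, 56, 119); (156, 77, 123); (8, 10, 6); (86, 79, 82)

2

(187,88,165): 88²+165² = 34969 = 187² → right
(85,56,119): 56²+85² = 10361 < 14161 = 119² → obtuse
(156,77,123): 77²+123² = 21058 < 24336 = 156² → obtuse
(8,10,6): 6²+8² = 100 = 10² → right
(86,79,82): 79²+82² = 12965 > 7396 = 86² → acute
2 of the 5 are right.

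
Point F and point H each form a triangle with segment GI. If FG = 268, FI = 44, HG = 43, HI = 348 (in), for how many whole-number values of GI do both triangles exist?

6

From triangle FGI: 224 < GI < 312.
From triangle HGI: 305 < GI < 391.
Intersection: 305 < GI < 312, so integers 306 through 311: 6 values.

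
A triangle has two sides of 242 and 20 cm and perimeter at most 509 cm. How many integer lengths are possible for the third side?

25

Triangle inequality: 222 < x < 262. Perimeter ≤ 509 gives x ≤ 509 − 242 − 20 = 247.
So 222 < x ≤ 247; integers 223 through 247: 25 values.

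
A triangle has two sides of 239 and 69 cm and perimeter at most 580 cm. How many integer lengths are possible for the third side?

Triangle inequality: 170 < x < 308. Perimeter ≤ 580 gives x ≤ 580 − 239 − 69 = 272.
So 170 < x ≤ 272; integers 171 through 272: 102 values.

102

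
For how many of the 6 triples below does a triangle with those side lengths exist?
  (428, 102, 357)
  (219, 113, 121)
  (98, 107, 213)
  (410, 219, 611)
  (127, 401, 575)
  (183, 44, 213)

(102,357,428): 102+357 > 428 → valid
(113,121,219): 113+121 > 219 → valid
(98,107,213): 98+107 ≤ 213 → not valid
(219,410,611): 219+410 > 611 → valid
(127,401,575): 127+401 ≤ 575 → not valid
(44,183,213): 44+183 > 213 → valid
4 of the 6 triples form a triangle.

4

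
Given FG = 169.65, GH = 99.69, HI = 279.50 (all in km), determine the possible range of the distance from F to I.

The maximum is all hops collinear in one direction: 169.65 + 99.69 + 279.50 = 548.84.
The longest hop is 279.50; the others sum to 269.34. Folding the others back against it leaves at least 279.50 − 269.34 = 10.16.

10.16 ≤ FI ≤ 548.84 km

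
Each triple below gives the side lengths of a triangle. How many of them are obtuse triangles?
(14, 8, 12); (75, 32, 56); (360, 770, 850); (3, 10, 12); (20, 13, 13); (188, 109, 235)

4

(14,8,12): 8²+12² = 208 > 196 = 14² → acute
(75,32,56): 32²+56² = 4160 < 5625 = 75² → obtuse
(360,770,850): 360²+770² = 722500 = 850² → right
(3,10,12): 3²+10² = 109 < 144 = 12² → obtuse
(20,13,13): 13²+13² = 338 < 400 = 20² → obtuse
(188,109,235): 109²+188² = 47225 < 55225 = 235² → obtuse
4 of the 6 are obtuse.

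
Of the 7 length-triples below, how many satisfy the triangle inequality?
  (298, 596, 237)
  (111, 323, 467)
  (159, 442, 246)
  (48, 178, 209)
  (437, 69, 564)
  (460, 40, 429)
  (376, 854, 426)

(237,298,596): 237+298 ≤ 596 → not valid
(111,323,467): 111+323 ≤ 467 → not valid
(159,246,442): 159+246 ≤ 442 → not valid
(48,178,209): 48+178 > 209 → valid
(69,437,564): 69+437 ≤ 564 → not valid
(40,429,460): 40+429 > 460 → valid
(376,426,854): 376+426 ≤ 854 → not valid
2 of the 7 triples form a triangle.

2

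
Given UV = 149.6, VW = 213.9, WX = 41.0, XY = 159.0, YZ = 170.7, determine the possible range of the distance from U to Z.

The maximum is all hops collinear in one direction: 149.6 + 213.9 + 41.0 + 159.0 + 170.7 = 734.2.
The longest hop is 213.9; the others sum to 520.3. Since 213.9 ≤ 520.3, the path can fold back on itself completely, so the minimum distance is 0.

0 ≤ UZ ≤ 734.2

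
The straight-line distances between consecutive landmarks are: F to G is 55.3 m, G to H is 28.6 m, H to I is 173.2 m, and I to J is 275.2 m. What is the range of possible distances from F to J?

The maximum is all hops collinear in one direction: 55.3 + 28.6 + 173.2 + 275.2 = 532.3.
The longest hop is 275.2; the others sum to 257.1. Folding the others back against it leaves at least 275.2 − 257.1 = 18.1.

18.1 ≤ FJ ≤ 532.3 m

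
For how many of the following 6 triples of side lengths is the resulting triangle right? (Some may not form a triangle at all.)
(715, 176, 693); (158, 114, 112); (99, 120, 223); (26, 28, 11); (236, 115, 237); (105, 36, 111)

2

(715,176,693): 176²+693² = 511225 = 715² → right
(158,114,112): 112²+114² = 25540 > 24964 = 158² → acute
(99,120,223): 99+120 ≤ 223, not a triangle
(26,28,11): 11²+26² = 797 > 784 = 28² → acute
(236,115,237): 115²+236² = 68921 > 56169 = 237² → acute
(105,36,111): 36²+105² = 12321 = 111² → right
2 of the 6 are right.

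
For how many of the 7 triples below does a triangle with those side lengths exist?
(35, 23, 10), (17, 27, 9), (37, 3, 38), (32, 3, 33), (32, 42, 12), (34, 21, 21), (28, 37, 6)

4

(10,23,35): 10+23 ≤ 35 → not valid
(9,17,27): 9+17 ≤ 27 → not valid
(3,37,38): 3+37 > 38 → valid
(3,32,33): 3+32 > 33 → valid
(12,32,42): 12+32 > 42 → valid
(21,21,34): 21+21 > 34 → valid
(6,28,37): 6+28 ≤ 37 → not valid
4 of the 7 triples form a triangle.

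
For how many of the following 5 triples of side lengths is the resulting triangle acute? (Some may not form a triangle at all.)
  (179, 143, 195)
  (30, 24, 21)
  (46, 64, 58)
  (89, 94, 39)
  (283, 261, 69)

4

(179,143,195): 143²+179² = 52490 > 38025 = 195² → acute
(30,24,21): 21²+24² = 1017 > 900 = 30² → acute
(46,64,58): 46²+58² = 5480 > 4096 = 64² → acute
(89,94,39): 39²+89² = 9442 > 8836 = 94² → acute
(283,261,69): 69²+261² = 72882 < 80089 = 283² → obtuse
4 of the 5 are acute.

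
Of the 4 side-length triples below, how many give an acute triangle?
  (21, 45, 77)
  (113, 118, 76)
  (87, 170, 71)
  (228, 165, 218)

(21,45,77): 21+45 ≤ 77, not a triangle
(113,118,76): 76²+113² = 18545 > 13924 = 118² → acute
(87,170,71): 71+87 ≤ 170, not a triangle
(228,165,218): 165²+218² = 74749 > 51984 = 228² → acute
2 of the 4 are acute.

2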